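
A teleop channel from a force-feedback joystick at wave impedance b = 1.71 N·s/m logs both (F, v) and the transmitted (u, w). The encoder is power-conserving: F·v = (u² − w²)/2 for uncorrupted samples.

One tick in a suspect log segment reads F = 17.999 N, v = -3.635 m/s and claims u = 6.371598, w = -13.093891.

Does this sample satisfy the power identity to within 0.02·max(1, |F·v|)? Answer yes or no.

yes

F·v = 17.999×(-3.635) = -65.426365 W.
(u² − w²)/2 = (40.597261 − 171.449982)/2 = -65.426360 W.
|Δ| = 0.000005;  2% of max(1, |F·v|) = 1.308527.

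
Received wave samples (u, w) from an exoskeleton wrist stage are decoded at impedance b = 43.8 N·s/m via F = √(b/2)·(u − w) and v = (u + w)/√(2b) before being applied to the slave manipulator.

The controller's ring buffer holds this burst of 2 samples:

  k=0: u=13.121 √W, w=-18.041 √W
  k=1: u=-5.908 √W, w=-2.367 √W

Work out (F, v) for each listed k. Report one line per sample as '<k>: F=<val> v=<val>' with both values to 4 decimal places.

k=0: u−w=31.1620, u+w=-4.9200; √(b/2)=4.6797, √(2b)=9.3595; F=4.6797×31.162=145.8302, v=-4.9200/9.3595=-0.5257
k=1: u−w=-3.5410, u+w=-8.2750; √(b/2)=4.6797, √(2b)=9.3595; F=4.6797×(-3.541)=-16.5710, v=-8.2750/9.3595=-0.8841

0: F=145.8302 v=-0.5257
1: F=-16.5710 v=-0.8841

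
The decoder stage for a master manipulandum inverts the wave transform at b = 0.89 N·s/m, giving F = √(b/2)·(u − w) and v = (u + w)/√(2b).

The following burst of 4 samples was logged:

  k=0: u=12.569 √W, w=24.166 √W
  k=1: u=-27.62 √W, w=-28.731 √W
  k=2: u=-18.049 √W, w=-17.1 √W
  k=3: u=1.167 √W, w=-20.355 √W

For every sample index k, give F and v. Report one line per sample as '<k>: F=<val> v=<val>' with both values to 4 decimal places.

0: F=-7.7362 v=27.5340
1: F=0.7411 v=-42.2369
2: F=-0.6331 v=-26.3453
3: F=14.3570 v=-14.3820

k=0: u−w=-11.5970, u+w=36.7350; √(b/2)=0.6671, √(2b)=1.3342; F=0.6671×(-11.597)=-7.7362, v=36.7350/1.3342=27.5340
k=1: u−w=1.1110, u+w=-56.3510; √(b/2)=0.6671, √(2b)=1.3342; F=0.6671×1.111=0.7411, v=-56.3510/1.3342=-42.2369
k=2: u−w=-0.9490, u+w=-35.1490; √(b/2)=0.6671, √(2b)=1.3342; F=0.6671×(-0.949)=-0.6331, v=-35.1490/1.3342=-26.3453
k=3: u−w=21.5220, u+w=-19.1880; √(b/2)=0.6671, √(2b)=1.3342; F=0.6671×21.522=14.3570, v=-19.1880/1.3342=-14.3820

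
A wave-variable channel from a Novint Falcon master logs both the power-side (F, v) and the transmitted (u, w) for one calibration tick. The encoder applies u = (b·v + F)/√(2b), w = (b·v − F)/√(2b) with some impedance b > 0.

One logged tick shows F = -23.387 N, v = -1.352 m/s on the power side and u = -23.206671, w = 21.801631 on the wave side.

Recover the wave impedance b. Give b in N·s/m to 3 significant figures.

u + w = -1.405040;  u + w = √(2b)·v, so √(2b) = -1.405040/(-1.352) = 1.039231.
b = (√(2b))²/2 = 1.080001/2 = 0.540000.
(Check via u − w = 2F/√(2b): u − w = -45.008302, 2F/√(2b) = -45.008290.)

b = 0.54 N·s/m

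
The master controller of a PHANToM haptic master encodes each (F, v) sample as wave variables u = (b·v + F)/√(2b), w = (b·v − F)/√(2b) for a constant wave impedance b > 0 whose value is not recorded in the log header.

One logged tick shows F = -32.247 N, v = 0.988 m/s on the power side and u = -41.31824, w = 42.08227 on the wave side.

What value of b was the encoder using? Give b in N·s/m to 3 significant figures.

b = 0.299 N·s/m

u + w = 0.76403;  u + w = √(2b)·v, so √(2b) = 0.76403/0.988 = 0.77331.
b = (√(2b))²/2 = 0.59801/2 = 0.29900.
(Check via u − w = 2F/√(2b): u − w = -83.40051, 2F/√(2b) = -83.39996.)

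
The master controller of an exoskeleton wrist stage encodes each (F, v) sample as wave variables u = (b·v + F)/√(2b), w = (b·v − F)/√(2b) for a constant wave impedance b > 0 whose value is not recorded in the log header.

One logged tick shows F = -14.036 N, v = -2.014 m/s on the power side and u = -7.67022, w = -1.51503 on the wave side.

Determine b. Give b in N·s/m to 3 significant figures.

u + w = -9.1852;  u + w = √(2b)·v, so √(2b) = -9.1852/(-2.014) = 4.5607.
b = (√(2b))²/2 = 20.8000/2 = 10.4000.
(Check via u − w = 2F/√(2b): u − w = -6.1552, 2F/√(2b) = -6.1552.)

b = 10.4 N·s/m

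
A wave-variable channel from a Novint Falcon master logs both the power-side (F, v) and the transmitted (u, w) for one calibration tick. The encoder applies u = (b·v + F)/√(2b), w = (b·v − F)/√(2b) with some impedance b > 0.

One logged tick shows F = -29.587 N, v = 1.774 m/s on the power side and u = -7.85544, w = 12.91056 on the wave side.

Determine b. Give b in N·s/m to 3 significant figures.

u + w = 5.0551;  u + w = √(2b)·v, so √(2b) = 5.0551/1.774 = 2.8496.
b = (√(2b))²/2 = 8.1200/2 = 4.0600.
(Check via u − w = 2F/√(2b): u − w = -20.7660, 2F/√(2b) = -20.7660.)

b = 4.06 N·s/m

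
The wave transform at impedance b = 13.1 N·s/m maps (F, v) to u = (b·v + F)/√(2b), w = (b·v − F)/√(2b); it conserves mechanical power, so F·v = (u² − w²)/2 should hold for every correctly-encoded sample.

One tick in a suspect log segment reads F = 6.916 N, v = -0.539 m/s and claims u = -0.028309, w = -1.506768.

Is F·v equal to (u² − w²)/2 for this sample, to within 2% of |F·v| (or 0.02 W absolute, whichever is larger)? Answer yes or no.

F·v = 6.916×(-0.539) = -3.727724 W.
(u² − w²)/2 = (0.000801 − 2.270350)/2 = -1.134774 W.
|Δ| = 2.592950;  2% of max(1, |F·v|) = 0.074554.

no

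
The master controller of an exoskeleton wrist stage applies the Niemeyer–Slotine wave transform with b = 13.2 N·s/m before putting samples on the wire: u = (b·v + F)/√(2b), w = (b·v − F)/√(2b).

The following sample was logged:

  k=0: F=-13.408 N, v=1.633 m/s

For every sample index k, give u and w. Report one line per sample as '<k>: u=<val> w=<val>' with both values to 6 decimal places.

k=0: b·v=13.2×1.633=21.555600; √(2b)=5.138093; u=(21.555600+(-13.408))/5.138093=1.585724, w=(21.555600−(-13.408))/5.138093=6.804781

0: u=1.585724 w=6.804781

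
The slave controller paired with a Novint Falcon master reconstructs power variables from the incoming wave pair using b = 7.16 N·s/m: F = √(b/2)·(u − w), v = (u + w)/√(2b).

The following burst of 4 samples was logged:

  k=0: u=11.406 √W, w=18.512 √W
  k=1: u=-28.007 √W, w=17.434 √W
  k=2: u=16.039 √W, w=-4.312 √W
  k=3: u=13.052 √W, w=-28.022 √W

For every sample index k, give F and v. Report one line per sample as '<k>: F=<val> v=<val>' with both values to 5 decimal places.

k=0: u−w=-7.10600, u+w=29.91800; √(b/2)=1.89209, √(2b)=3.78418; F=1.89209×(-7.106)=-13.44518, v=29.91800/3.78418=7.90608
k=1: u−w=-45.44100, u+w=-10.57300; √(b/2)=1.89209, √(2b)=3.78418; F=1.89209×(-45.441)=-85.97841, v=-10.57300/3.78418=-2.79400
k=2: u−w=20.35100, u+w=11.72700; √(b/2)=1.89209, √(2b)=3.78418; F=1.89209×20.351=38.50590, v=11.72700/3.78418=3.09896
k=3: u−w=41.07400, u+w=-14.97000; √(b/2)=1.89209, √(2b)=3.78418; F=1.89209×41.074=77.71566, v=-14.97000/3.78418=-3.95595

0: F=-13.44518 v=7.90608
1: F=-85.97841 v=-2.79400
2: F=38.50590 v=3.09896
3: F=77.71566 v=-3.95595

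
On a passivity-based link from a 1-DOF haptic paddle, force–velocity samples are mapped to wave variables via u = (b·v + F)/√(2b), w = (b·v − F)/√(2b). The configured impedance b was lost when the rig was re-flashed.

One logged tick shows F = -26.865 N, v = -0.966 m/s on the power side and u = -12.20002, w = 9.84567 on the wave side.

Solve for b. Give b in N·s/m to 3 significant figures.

b = 2.97 N·s/m

u + w = -2.3544;  u + w = √(2b)·v, so √(2b) = -2.3544/(-0.966) = 2.4372.
b = (√(2b))²/2 = 5.9400/2 = 2.9700.
(Check via u − w = 2F/√(2b): u − w = -22.0457, 2F/√(2b) = -22.0457.)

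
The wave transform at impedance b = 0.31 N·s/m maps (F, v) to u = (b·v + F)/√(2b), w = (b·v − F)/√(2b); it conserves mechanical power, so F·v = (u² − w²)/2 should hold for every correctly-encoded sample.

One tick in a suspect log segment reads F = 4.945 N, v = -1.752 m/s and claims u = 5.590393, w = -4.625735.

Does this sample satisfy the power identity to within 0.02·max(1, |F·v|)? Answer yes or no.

F·v = 4.945×(-1.752) = -8.663640 W.
(u² − w²)/2 = (31.252494 − 21.397424)/2 = 4.927535 W.
|Δ| = 13.591175;  2% of max(1, |F·v|) = 0.173273.

no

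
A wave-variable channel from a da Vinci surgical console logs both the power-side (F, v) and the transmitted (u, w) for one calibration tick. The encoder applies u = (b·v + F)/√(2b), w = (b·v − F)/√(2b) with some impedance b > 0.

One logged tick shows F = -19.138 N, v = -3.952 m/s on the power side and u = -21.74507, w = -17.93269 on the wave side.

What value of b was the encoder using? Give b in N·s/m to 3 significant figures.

b = 50.4 N·s/m

u + w = -39.67776;  u + w = √(2b)·v, so √(2b) = -39.67776/(-3.952) = 10.03992.
b = (√(2b))²/2 = 100.79997/2 = 50.39999.
(Check via u − w = 2F/√(2b): u − w = -3.81238, 2F/√(2b) = -3.81238.)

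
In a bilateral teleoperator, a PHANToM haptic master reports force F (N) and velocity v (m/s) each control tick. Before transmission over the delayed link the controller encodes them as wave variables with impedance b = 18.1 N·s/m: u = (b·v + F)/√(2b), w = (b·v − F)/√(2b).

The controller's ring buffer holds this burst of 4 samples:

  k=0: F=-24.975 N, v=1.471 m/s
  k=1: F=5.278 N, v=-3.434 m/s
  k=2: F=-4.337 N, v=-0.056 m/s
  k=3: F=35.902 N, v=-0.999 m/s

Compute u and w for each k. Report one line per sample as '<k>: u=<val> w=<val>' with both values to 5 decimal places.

0: u=0.27426 w=8.57623
1: u=-9.45334 w=-11.20781
2: u=-0.88930 w=0.55237
3: u=2.96180 w=-8.97243

k=0: b·v=18.1×1.471=26.62510; √(2b)=6.01664; u=(26.62510+(-24.975))/6.01664=0.27426, w=(26.62510−(-24.975))/6.01664=8.57623
k=1: b·v=18.1×(-3.434)=-62.15540; √(2b)=6.01664; u=(-62.15540+5.278)/6.01664=-9.45334, w=(-62.15540−5.278)/6.01664=-11.20781
k=2: b·v=18.1×(-0.056)=-1.01360; √(2b)=6.01664; u=(-1.01360+(-4.337))/6.01664=-0.88930, w=(-1.01360−(-4.337))/6.01664=0.55237
k=3: b·v=18.1×(-0.999)=-18.08190; √(2b)=6.01664; u=(-18.08190+35.902)/6.01664=2.96180, w=(-18.08190−35.902)/6.01664=-8.97243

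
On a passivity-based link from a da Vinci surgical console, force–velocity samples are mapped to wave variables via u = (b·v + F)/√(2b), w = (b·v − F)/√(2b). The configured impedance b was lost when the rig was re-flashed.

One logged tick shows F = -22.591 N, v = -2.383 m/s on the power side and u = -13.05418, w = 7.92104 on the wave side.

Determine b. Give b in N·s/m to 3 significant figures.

b = 2.32 N·s/m

u + w = -5.1331;  u + w = √(2b)·v, so √(2b) = -5.1331/(-2.383) = 2.1541.
b = (√(2b))²/2 = 4.6400/2 = 2.3200.
(Check via u − w = 2F/√(2b): u − w = -20.9752, 2F/√(2b) = -20.9752.)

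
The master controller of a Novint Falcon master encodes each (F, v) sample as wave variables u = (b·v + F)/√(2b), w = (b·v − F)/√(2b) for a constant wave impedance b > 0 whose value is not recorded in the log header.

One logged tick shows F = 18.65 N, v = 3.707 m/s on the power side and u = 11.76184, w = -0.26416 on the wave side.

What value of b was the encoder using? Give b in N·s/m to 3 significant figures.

u + w = 11.4977;  u + w = √(2b)·v, so √(2b) = 11.4977/3.707 = 3.1016.
b = (√(2b))²/2 = 9.6200/2 = 4.8100.
(Check via u − w = 2F/√(2b): u − w = 12.0260, 2F/√(2b) = 12.0260.)

b = 4.81 N·s/m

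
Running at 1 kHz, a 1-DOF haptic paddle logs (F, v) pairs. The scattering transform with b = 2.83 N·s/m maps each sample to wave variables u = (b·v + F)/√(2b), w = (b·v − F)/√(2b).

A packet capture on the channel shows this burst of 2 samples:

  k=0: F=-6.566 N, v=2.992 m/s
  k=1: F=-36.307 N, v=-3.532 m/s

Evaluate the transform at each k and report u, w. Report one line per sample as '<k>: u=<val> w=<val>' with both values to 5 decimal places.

0: u=0.79920 w=6.31899
1: u=-19.46242 w=11.05952

k=0: b·v=2.83×2.992=8.46736; √(2b)=2.37908; u=(8.46736+(-6.566))/2.37908=0.79920, w=(8.46736−(-6.566))/2.37908=6.31899
k=1: b·v=2.83×(-3.532)=-9.99556; √(2b)=2.37908; u=(-9.99556+(-36.307))/2.37908=-19.46242, w=(-9.99556−(-36.307))/2.37908=11.05952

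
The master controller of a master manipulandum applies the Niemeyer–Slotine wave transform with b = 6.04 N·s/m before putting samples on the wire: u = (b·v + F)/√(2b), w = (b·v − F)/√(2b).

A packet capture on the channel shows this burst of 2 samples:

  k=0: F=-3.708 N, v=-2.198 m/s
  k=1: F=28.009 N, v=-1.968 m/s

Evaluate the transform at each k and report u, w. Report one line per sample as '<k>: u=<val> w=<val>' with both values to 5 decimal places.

0: u=-4.88657 w=-2.75286
1: u=4.63866 w=-11.47870

k=0: b·v=6.04×(-2.198)=-13.27592; √(2b)=3.47563; u=(-13.27592+(-3.708))/3.47563=-4.88657, w=(-13.27592−(-3.708))/3.47563=-2.75286
k=1: b·v=6.04×(-1.968)=-11.88672; √(2b)=3.47563; u=(-11.88672+28.009)/3.47563=4.63866, w=(-11.88672−28.009)/3.47563=-11.47870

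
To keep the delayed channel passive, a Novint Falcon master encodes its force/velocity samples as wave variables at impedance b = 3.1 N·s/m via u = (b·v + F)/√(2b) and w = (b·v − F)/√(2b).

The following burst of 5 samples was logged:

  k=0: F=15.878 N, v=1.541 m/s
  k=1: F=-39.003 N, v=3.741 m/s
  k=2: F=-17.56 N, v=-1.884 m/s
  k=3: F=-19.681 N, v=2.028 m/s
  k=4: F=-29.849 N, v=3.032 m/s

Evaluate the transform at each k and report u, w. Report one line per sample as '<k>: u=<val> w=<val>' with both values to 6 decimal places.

0: u=8.295288 w=-4.458229
1: u=-11.006474 w=20.321489
2: u=-9.397827 w=4.706705
3: u=-5.379240 w=10.428919
4: u=-8.212837 w=15.762456

k=0: b·v=3.1×1.541=4.777100; √(2b)=2.489980; u=(4.777100+15.878)/2.489980=8.295288, w=(4.777100−15.878)/2.489980=-4.458229
k=1: b·v=3.1×3.741=11.597100; √(2b)=2.489980; u=(11.597100+(-39.003))/2.489980=-11.006474, w=(11.597100−(-39.003))/2.489980=20.321489
k=2: b·v=3.1×(-1.884)=-5.840400; √(2b)=2.489980; u=(-5.840400+(-17.56))/2.489980=-9.397827, w=(-5.840400−(-17.56))/2.489980=4.706705
k=3: b·v=3.1×2.028=6.286800; √(2b)=2.489980; u=(6.286800+(-19.681))/2.489980=-5.379240, w=(6.286800−(-19.681))/2.489980=10.428919
k=4: b·v=3.1×3.032=9.399200; √(2b)=2.489980; u=(9.399200+(-29.849))/2.489980=-8.212837, w=(9.399200−(-29.849))/2.489980=15.762456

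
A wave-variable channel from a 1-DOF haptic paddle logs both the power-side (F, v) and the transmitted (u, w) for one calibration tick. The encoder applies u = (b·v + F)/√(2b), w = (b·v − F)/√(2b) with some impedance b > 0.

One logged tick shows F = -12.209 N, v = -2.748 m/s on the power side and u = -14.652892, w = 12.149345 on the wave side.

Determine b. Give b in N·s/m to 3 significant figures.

u + w = -2.503547;  u + w = √(2b)·v, so √(2b) = -2.503547/(-2.748) = 0.911043.
b = (√(2b))²/2 = 0.830000/2 = 0.415000.
(Check via u − w = 2F/√(2b): u − w = -26.802237, 2F/√(2b) = -26.802239.)

b = 0.415 N·s/m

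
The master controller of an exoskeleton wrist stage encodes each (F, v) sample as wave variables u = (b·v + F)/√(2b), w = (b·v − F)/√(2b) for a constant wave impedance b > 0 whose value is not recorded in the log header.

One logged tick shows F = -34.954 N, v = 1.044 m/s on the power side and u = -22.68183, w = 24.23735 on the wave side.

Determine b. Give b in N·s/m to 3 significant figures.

b = 1.11 N·s/m

u + w = 1.55552;  u + w = √(2b)·v, so √(2b) = 1.55552/1.044 = 1.48996.
b = (√(2b))²/2 = 2.21999/2 = 1.10999.
(Check via u − w = 2F/√(2b): u − w = -46.91918, 2F/√(2b) = -46.91933.)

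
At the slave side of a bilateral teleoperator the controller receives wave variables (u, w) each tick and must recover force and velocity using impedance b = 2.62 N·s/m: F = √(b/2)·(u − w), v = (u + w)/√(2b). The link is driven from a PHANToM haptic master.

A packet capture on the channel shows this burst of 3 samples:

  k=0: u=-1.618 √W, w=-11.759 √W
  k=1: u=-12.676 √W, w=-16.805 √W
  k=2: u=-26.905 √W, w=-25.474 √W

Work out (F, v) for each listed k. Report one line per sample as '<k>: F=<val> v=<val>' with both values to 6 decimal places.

k=0: u−w=10.141000, u+w=-13.377000; √(b/2)=1.144552, √(2b)=2.289105; F=1.144552×10.141=11.606905, v=-13.377000/2.289105=-5.843770
k=1: u−w=4.129000, u+w=-29.481000; √(b/2)=1.144552, √(2b)=2.289105; F=1.144552×4.129=4.725857, v=-29.481000/2.289105=-12.878835
k=2: u−w=-1.431000, u+w=-52.379000; √(b/2)=1.144552, √(2b)=2.289105; F=1.144552×(-1.431)=-1.637854, v=-52.379000/2.289105=-22.881872

0: F=11.606905 v=-5.843770
1: F=4.725857 v=-12.878835
2: F=-1.637854 v=-22.881872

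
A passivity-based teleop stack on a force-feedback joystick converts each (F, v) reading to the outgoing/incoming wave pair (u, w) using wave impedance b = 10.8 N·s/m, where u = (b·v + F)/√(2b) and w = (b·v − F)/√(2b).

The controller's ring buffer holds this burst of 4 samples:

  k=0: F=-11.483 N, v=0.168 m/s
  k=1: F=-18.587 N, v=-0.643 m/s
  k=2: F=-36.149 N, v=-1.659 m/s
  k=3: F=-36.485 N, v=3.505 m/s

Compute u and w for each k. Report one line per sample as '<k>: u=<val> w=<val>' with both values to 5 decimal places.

0: u=-2.08035 w=2.86114
1: u=-5.49348 w=2.50509
2: u=-11.63319 w=3.92286
3: u=0.29456 w=15.99521

k=0: b·v=10.8×0.168=1.81440; √(2b)=4.64758; u=(1.81440+(-11.483))/4.64758=-2.08035, w=(1.81440−(-11.483))/4.64758=2.86114
k=1: b·v=10.8×(-0.643)=-6.94440; √(2b)=4.64758; u=(-6.94440+(-18.587))/4.64758=-5.49348, w=(-6.94440−(-18.587))/4.64758=2.50509
k=2: b·v=10.8×(-1.659)=-17.91720; √(2b)=4.64758; u=(-17.91720+(-36.149))/4.64758=-11.63319, w=(-17.91720−(-36.149))/4.64758=3.92286
k=3: b·v=10.8×3.505=37.85400; √(2b)=4.64758; u=(37.85400+(-36.485))/4.64758=0.29456, w=(37.85400−(-36.485))/4.64758=15.99521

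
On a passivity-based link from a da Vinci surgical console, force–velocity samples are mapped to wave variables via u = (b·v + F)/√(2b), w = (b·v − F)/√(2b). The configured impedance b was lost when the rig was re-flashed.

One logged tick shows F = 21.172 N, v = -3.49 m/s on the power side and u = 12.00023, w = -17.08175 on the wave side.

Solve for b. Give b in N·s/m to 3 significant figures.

u + w = -5.0815;  u + w = √(2b)·v, so √(2b) = -5.0815/(-3.49) = 1.4560.
b = (√(2b))²/2 = 2.1200/2 = 1.0600.
(Check via u − w = 2F/√(2b): u − w = 29.0820, 2F/√(2b) = 29.0820.)

b = 1.06 N·s/m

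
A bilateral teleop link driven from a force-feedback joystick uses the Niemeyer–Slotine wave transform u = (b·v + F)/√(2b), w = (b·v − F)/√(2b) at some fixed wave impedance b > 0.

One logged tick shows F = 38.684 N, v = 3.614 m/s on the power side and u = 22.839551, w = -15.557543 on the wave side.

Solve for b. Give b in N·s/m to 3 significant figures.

u + w = 7.282008;  u + w = √(2b)·v, so √(2b) = 7.282008/3.614 = 2.014944.
b = (√(2b))²/2 = 4.060000/2 = 2.030000.
(Check via u − w = 2F/√(2b): u − w = 38.397094, 2F/√(2b) = 38.397095.)

b = 2.03 N·s/m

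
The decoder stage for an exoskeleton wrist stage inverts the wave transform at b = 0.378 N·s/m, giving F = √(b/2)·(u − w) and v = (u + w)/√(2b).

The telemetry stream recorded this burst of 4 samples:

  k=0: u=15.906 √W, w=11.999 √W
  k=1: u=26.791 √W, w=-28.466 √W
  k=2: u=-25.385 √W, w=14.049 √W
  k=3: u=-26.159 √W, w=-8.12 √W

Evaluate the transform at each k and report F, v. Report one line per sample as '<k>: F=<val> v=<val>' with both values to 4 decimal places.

0: F=1.6985 v=32.0938
1: F=24.0225 v=-1.9264
2: F=-17.1436 v=-13.0376
3: F=-7.8423 v=-39.4246

k=0: u−w=3.9070, u+w=27.9050; √(b/2)=0.4347, √(2b)=0.8695; F=0.4347×3.907=1.6985, v=27.9050/0.8695=32.0938
k=1: u−w=55.2570, u+w=-1.6750; √(b/2)=0.4347, √(2b)=0.8695; F=0.4347×55.257=24.0225, v=-1.6750/0.8695=-1.9264
k=2: u−w=-39.4340, u+w=-11.3360; √(b/2)=0.4347, √(2b)=0.8695; F=0.4347×(-39.434)=-17.1436, v=-11.3360/0.8695=-13.0376
k=3: u−w=-18.0390, u+w=-34.2790; √(b/2)=0.4347, √(2b)=0.8695; F=0.4347×(-18.039)=-7.8423, v=-34.2790/0.8695=-39.4246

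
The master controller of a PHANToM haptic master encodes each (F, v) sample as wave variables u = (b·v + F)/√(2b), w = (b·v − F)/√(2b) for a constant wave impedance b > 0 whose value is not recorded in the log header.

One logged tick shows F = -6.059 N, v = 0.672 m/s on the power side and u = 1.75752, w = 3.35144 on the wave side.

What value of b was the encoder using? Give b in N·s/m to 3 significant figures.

b = 28.9 N·s/m

u + w = 5.1090;  u + w = √(2b)·v, so √(2b) = 5.1090/0.672 = 7.6026.
b = (√(2b))²/2 = 57.7998/2 = 28.8999.
(Check via u − w = 2F/√(2b): u − w = -1.5939, 2F/√(2b) = -1.5939.)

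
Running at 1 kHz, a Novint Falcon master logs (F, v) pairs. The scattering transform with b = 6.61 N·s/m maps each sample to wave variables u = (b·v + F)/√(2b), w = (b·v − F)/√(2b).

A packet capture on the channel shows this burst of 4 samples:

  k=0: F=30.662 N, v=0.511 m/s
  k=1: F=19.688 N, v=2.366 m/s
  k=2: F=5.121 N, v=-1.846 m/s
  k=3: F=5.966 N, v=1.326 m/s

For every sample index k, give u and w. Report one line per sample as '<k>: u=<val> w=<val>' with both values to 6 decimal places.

k=0: b·v=6.61×0.511=3.377710; √(2b)=3.635932; u=(3.377710+30.662)/3.635932=9.362032, w=(3.377710−30.662)/3.635932=-7.504071
k=1: b·v=6.61×2.366=15.639260; √(2b)=3.635932; u=(15.639260+19.688)/3.635932=9.716150, w=(15.639260−19.688)/3.635932=-1.113536
k=2: b·v=6.61×(-1.846)=-12.202060; √(2b)=3.635932; u=(-12.202060+5.121)/3.635932=-1.947523, w=(-12.202060−5.121)/3.635932=-4.764407
k=3: b·v=6.61×1.326=8.764860; √(2b)=3.635932; u=(8.764860+5.966)/3.635932=4.051468, w=(8.764860−5.966)/3.635932=0.769778

0: u=9.362032 w=-7.504071
1: u=9.716150 w=-1.113536
2: u=-1.947523 w=-4.764407
3: u=4.051468 w=0.769778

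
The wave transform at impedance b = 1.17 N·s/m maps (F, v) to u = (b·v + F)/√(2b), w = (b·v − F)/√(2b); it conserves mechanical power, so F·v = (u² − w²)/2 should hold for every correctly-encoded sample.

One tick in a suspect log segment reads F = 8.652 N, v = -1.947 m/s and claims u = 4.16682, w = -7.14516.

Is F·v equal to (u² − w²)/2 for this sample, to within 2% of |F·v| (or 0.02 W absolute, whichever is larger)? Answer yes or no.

yes

F·v = 8.652×(-1.947) = -16.84544 W.
(u² − w²)/2 = (17.36239 − 51.05331)/2 = -16.84546 W.
|Δ| = 0.00002;  2% of max(1, |F·v|) = 0.33691.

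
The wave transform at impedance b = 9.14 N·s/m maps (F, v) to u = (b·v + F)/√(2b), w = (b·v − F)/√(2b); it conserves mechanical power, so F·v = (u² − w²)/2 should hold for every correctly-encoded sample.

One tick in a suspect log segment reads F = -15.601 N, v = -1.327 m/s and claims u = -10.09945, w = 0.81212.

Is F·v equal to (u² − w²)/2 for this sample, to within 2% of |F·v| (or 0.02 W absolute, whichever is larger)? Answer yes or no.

F·v = (-15.601)×(-1.327) = 20.70253 W.
(u² − w²)/2 = (101.99889 − 0.65954)/2 = 50.66968 W.
|Δ| = 29.96715;  2% of max(1, |F·v|) = 0.41405.

no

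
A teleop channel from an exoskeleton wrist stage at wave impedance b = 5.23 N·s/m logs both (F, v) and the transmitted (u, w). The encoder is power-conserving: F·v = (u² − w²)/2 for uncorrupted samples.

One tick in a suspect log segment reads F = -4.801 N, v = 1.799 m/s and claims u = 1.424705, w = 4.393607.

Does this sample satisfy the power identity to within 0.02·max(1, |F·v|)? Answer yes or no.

yes

F·v = (-4.801)×1.799 = -8.636999 W.
(u² − w²)/2 = (2.029784 − 19.303782)/2 = -8.636999 W.
|Δ| = 0.000000;  2% of max(1, |F·v|) = 0.172740.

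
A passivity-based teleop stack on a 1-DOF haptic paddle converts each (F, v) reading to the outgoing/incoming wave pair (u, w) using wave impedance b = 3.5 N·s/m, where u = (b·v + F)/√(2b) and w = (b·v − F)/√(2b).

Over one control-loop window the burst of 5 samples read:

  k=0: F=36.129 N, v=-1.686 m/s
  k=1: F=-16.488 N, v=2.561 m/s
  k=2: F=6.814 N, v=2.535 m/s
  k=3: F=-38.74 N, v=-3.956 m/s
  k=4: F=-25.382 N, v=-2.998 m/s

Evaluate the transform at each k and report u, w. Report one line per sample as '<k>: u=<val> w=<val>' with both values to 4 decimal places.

0: u=11.4251 w=-15.8858
1: u=-2.8440 w=9.6198
2: u=5.9289 w=0.7780
3: u=-19.8756 w=9.4090
4: u=-13.5595 w=5.6275

k=0: b·v=3.5×(-1.686)=-5.9010; √(2b)=2.6458; u=(-5.9010+36.129)/2.6458=11.4251, w=(-5.9010−36.129)/2.6458=-15.8858
k=1: b·v=3.5×2.561=8.9635; √(2b)=2.6458; u=(8.9635+(-16.488))/2.6458=-2.8440, w=(8.9635−(-16.488))/2.6458=9.6198
k=2: b·v=3.5×2.535=8.8725; √(2b)=2.6458; u=(8.8725+6.814)/2.6458=5.9289, w=(8.8725−6.814)/2.6458=0.7780
k=3: b·v=3.5×(-3.956)=-13.8460; √(2b)=2.6458; u=(-13.8460+(-38.74))/2.6458=-19.8756, w=(-13.8460−(-38.74))/2.6458=9.4090
k=4: b·v=3.5×(-2.998)=-10.4930; √(2b)=2.6458; u=(-10.4930+(-25.382))/2.6458=-13.5595, w=(-10.4930−(-25.382))/2.6458=5.6275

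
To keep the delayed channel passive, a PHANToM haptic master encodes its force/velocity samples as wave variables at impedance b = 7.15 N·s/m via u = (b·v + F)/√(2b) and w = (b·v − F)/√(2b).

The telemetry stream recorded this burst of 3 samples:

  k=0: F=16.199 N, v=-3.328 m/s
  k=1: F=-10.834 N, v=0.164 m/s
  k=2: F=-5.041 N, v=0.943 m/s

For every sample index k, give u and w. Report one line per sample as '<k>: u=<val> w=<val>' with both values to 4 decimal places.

0: u=-2.0088 w=-10.5762
1: u=-2.5549 w=3.1751
2: u=0.4499 w=3.1161

k=0: b·v=7.15×(-3.328)=-23.7952; √(2b)=3.7815; u=(-23.7952+16.199)/3.7815=-2.0088, w=(-23.7952−16.199)/3.7815=-10.5762
k=1: b·v=7.15×0.164=1.1726; √(2b)=3.7815; u=(1.1726+(-10.834))/3.7815=-2.5549, w=(1.1726−(-10.834))/3.7815=3.1751
k=2: b·v=7.15×0.943=6.7424; √(2b)=3.7815; u=(6.7424+(-5.041))/3.7815=0.4499, w=(6.7424−(-5.041))/3.7815=3.1161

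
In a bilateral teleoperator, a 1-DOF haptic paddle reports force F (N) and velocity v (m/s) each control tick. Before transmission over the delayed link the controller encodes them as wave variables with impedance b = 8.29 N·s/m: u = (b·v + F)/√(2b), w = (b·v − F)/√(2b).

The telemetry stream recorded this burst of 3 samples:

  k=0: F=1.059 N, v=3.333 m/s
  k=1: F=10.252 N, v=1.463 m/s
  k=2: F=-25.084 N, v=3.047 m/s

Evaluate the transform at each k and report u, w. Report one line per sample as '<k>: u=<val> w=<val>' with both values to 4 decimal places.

k=0: b·v=8.29×3.333=27.6306; √(2b)=4.0719; u=(27.6306+1.059)/4.0719=7.0458, w=(27.6306−1.059)/4.0719=6.5257
k=1: b·v=8.29×1.463=12.1283; √(2b)=4.0719; u=(12.1283+10.252)/4.0719=5.4963, w=(12.1283−10.252)/4.0719=0.4608
k=2: b·v=8.29×3.047=25.2596; √(2b)=4.0719; u=(25.2596+(-25.084))/4.0719=0.0431, w=(25.2596−(-25.084))/4.0719=12.3638

0: u=7.0458 w=6.5257
1: u=5.4963 w=0.4608
2: u=0.0431 w=12.3638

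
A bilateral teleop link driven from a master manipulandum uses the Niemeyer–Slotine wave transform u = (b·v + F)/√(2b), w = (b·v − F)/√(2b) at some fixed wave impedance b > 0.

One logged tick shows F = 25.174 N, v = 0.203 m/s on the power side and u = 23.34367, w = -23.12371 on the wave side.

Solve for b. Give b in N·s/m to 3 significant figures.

b = 0.587 N·s/m

u + w = 0.2200;  u + w = √(2b)·v, so √(2b) = 0.2200/0.203 = 1.0835.
b = (√(2b))²/2 = 1.1741/2 = 0.5870.
(Check via u − w = 2F/√(2b): u − w = 46.4674, 2F/√(2b) = 46.4659.)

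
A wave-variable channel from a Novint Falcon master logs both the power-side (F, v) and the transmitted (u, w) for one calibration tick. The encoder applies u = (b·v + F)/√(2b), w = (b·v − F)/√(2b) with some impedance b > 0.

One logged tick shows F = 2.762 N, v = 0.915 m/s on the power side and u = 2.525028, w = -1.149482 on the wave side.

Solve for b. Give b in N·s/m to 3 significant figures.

u + w = 1.375546;  u + w = √(2b)·v, so √(2b) = 1.375546/0.915 = 1.503329.
b = (√(2b))²/2 = 2.259998/2 = 1.129999.
(Check via u − w = 2F/√(2b): u − w = 3.674510, 2F/√(2b) = 3.674512.)

b = 1.13 N·s/m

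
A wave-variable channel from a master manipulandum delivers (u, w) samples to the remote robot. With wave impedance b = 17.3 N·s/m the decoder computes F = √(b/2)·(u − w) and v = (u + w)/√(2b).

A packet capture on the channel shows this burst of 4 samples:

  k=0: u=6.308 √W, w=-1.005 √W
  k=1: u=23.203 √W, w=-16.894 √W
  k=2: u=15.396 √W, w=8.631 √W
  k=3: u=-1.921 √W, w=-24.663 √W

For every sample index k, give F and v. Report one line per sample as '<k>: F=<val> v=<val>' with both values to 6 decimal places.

k=0: u−w=7.313000, u+w=5.303000; √(b/2)=2.941088, √(2b)=5.882176; F=2.941088×7.313=21.508178, v=5.303000/5.882176=0.901537
k=1: u−w=40.097000, u+w=6.309000; √(b/2)=2.941088, √(2b)=5.882176; F=2.941088×40.097=117.928815, v=6.309000/5.882176=1.072562
k=2: u−w=6.765000, u+w=24.027000; √(b/2)=2.941088, √(2b)=5.882176; F=2.941088×6.765=19.896462, v=24.027000/5.882176=4.084713
k=3: u−w=22.742000, u+w=-26.584000; √(b/2)=2.941088, √(2b)=5.882176; F=2.941088×22.742=66.886229, v=-26.584000/5.882176=-4.519416

0: F=21.508178 v=0.901537
1: F=117.928815 v=1.072562
2: F=19.896462 v=4.084713
3: F=66.886229 v=-4.519416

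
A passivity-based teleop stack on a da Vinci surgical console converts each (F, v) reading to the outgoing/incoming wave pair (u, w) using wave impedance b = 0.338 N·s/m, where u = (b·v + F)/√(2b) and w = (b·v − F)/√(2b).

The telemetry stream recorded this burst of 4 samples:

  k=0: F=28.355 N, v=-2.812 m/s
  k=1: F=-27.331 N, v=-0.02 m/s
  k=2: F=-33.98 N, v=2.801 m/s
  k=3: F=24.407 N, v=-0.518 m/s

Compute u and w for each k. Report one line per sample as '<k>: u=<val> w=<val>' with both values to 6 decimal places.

0: u=33.331068 w=-35.643073
1: u=-33.249841 w=33.233398
2: u=-40.177056 w=42.480017
3: u=29.472326 w=-29.898221

k=0: b·v=0.338×(-2.812)=-0.950456; √(2b)=0.822192; u=(-0.950456+28.355)/0.822192=33.331068, w=(-0.950456−28.355)/0.822192=-35.643073
k=1: b·v=0.338×(-0.02)=-0.006760; √(2b)=0.822192; u=(-0.006760+(-27.331))/0.822192=-33.249841, w=(-0.006760−(-27.331))/0.822192=33.233398
k=2: b·v=0.338×2.801=0.946738; √(2b)=0.822192; u=(0.946738+(-33.98))/0.822192=-40.177056, w=(0.946738−(-33.98))/0.822192=42.480017
k=3: b·v=0.338×(-0.518)=-0.175084; √(2b)=0.822192; u=(-0.175084+24.407)/0.822192=29.472326, w=(-0.175084−24.407)/0.822192=-29.898221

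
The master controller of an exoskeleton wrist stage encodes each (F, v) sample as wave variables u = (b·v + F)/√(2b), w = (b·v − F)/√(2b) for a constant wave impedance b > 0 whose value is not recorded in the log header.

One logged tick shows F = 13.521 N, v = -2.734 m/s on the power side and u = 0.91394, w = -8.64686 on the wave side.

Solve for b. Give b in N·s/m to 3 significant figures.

b = 4 N·s/m

u + w = -7.73292;  u + w = √(2b)·v, so √(2b) = -7.73292/(-2.734) = 2.82843.
b = (√(2b))²/2 = 8.00000/2 = 4.00000.
(Check via u − w = 2F/√(2b): u − w = 9.56080, 2F/√(2b) = 9.56079.)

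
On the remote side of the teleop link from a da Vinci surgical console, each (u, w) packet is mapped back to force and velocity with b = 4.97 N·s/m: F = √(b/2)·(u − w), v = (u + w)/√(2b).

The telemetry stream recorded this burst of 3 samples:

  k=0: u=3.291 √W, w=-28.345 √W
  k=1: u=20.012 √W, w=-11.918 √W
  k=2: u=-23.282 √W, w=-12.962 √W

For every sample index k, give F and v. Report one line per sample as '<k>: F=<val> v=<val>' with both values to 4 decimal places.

k=0: u−w=31.6360, u+w=-25.0540; √(b/2)=1.5764, √(2b)=3.1528; F=1.5764×31.636=49.8706, v=-25.0540/3.1528=-7.9466
k=1: u−w=31.9300, u+w=8.0940; √(b/2)=1.5764, √(2b)=3.1528; F=1.5764×31.93=50.3341, v=8.0940/3.1528=2.5673
k=2: u−w=-10.3200, u+w=-36.2440; √(b/2)=1.5764, √(2b)=3.1528; F=1.5764×(-10.32)=-16.2683, v=-36.2440/3.1528=-11.4959

0: F=49.8706 v=-7.9466
1: F=50.3341 v=2.5673
2: F=-16.2683 v=-11.4959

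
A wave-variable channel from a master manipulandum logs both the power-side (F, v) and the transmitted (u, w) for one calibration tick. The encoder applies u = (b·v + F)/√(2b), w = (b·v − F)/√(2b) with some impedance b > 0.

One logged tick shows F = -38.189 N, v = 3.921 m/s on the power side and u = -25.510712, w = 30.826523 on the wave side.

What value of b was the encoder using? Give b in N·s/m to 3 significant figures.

u + w = 5.315811;  u + w = √(2b)·v, so √(2b) = 5.315811/3.921 = 1.355728.
b = (√(2b))²/2 = 1.837999/2 = 0.919000.
(Check via u − w = 2F/√(2b): u − w = -56.337235, 2F/√(2b) = -56.337243.)

b = 0.919 N·s/m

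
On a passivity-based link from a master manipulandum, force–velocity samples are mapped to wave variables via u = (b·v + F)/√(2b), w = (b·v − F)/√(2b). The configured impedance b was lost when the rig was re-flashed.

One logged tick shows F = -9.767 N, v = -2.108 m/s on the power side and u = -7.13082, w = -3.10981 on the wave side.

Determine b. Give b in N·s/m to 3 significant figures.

b = 11.8 N·s/m

u + w = -10.24063;  u + w = √(2b)·v, so √(2b) = -10.24063/(-2.108) = 4.85798.
b = (√(2b))²/2 = 23.60001/2 = 11.80000.
(Check via u − w = 2F/√(2b): u − w = -4.02101, 2F/√(2b) = -4.02101.)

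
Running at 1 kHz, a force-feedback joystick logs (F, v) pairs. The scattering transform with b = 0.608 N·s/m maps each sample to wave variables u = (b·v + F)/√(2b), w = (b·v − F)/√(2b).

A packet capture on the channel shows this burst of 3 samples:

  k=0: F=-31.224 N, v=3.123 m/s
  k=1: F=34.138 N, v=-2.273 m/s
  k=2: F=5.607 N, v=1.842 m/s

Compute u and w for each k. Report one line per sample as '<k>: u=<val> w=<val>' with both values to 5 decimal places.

k=0: b·v=0.608×3.123=1.89878; √(2b)=1.10272; u=(1.89878+(-31.224))/1.10272=-26.59343, w=(1.89878−(-31.224))/1.10272=30.03724
k=1: b·v=0.608×(-2.273)=-1.38198; √(2b)=1.10272; u=(-1.38198+34.138)/1.10272=29.70464, w=(-1.38198−34.138)/1.10272=-32.21113
k=2: b·v=0.608×1.842=1.11994; √(2b)=1.10272; u=(1.11994+5.607)/1.10272=6.10029, w=(1.11994−5.607)/1.10272=-4.06907

0: u=-26.59343 w=30.03724
1: u=29.70464 w=-32.21113
2: u=6.10029 w=-4.06907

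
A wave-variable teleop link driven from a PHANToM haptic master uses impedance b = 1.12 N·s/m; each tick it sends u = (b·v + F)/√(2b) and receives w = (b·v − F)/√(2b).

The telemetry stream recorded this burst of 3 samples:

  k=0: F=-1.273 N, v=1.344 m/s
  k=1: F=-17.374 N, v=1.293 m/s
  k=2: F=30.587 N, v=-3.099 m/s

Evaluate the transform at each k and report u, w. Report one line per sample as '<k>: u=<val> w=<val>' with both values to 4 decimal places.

0: u=0.1552 w=1.8563
1: u=-10.6409 w=12.5761
2: u=18.1177 w=-22.7559

k=0: b·v=1.12×1.344=1.5053; √(2b)=1.4967; u=(1.5053+(-1.273))/1.4967=0.1552, w=(1.5053−(-1.273))/1.4967=1.8563
k=1: b·v=1.12×1.293=1.4482; √(2b)=1.4967; u=(1.4482+(-17.374))/1.4967=-10.6409, w=(1.4482−(-17.374))/1.4967=12.5761
k=2: b·v=1.12×(-3.099)=-3.4709; √(2b)=1.4967; u=(-3.4709+30.587)/1.4967=18.1177, w=(-3.4709−30.587)/1.4967=-22.7559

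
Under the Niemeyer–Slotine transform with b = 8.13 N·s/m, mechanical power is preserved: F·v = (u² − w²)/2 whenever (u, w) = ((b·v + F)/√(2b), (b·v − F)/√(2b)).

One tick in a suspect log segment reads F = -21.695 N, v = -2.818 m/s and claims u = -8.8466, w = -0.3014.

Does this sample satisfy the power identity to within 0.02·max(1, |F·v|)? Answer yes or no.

no

F·v = (-21.695)×(-2.818) = 61.1365 W.
(u² − w²)/2 = (78.2623 − 0.0908)/2 = 39.0857 W.
|Δ| = 22.0508;  2% of max(1, |F·v|) = 1.2227.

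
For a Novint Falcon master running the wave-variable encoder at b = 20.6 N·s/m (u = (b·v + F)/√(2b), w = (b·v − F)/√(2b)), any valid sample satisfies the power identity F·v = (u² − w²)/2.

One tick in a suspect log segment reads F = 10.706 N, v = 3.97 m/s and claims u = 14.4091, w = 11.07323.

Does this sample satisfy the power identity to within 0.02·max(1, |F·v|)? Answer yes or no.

F·v = 10.706×3.97 = 42.50282 W.
(u² − w²)/2 = (207.62216 − 122.61642)/2 = 42.50287 W.
|Δ| = 0.00005;  2% of max(1, |F·v|) = 0.85006.

yes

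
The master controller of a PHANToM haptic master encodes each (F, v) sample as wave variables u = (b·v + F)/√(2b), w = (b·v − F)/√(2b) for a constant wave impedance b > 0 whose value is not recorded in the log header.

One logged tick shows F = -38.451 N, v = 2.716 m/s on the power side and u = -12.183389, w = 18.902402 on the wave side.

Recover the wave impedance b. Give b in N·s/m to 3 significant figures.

u + w = 6.719013;  u + w = √(2b)·v, so √(2b) = 6.719013/2.716 = 2.473863.
b = (√(2b))²/2 = 6.120000/2 = 3.060000.
(Check via u − w = 2F/√(2b): u − w = -31.085791, 2F/√(2b) = -31.085791.)

b = 3.06 N·s/m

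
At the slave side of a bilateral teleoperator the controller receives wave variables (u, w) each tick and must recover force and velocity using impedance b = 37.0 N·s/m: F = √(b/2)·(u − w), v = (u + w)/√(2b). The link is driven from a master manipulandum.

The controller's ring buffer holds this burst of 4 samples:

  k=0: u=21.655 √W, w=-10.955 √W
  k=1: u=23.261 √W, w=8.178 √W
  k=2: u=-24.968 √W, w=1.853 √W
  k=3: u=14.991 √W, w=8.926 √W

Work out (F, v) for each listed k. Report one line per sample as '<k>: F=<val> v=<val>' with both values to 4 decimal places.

k=0: u−w=32.6100, u+w=10.7000; √(b/2)=4.3012, √(2b)=8.6023; F=4.3012×32.61=140.2609, v=10.7000/8.6023=1.2438
k=1: u−w=15.0830, u+w=31.4390; √(b/2)=4.3012, √(2b)=8.6023; F=4.3012×15.083=64.8744, v=31.4390/8.6023=3.6547
k=2: u−w=-26.8210, u+w=-23.1150; √(b/2)=4.3012, √(2b)=8.6023; F=4.3012×(-26.821)=-115.3615, v=-23.1150/8.6023=-2.6871
k=3: u−w=6.0650, u+w=23.9170; √(b/2)=4.3012, √(2b)=8.6023; F=4.3012×6.065=26.0866, v=23.9170/8.6023=2.7803

0: F=140.2609 v=1.2438
1: F=64.8744 v=3.6547
2: F=-115.3615 v=-2.6871
3: F=26.0866 v=2.7803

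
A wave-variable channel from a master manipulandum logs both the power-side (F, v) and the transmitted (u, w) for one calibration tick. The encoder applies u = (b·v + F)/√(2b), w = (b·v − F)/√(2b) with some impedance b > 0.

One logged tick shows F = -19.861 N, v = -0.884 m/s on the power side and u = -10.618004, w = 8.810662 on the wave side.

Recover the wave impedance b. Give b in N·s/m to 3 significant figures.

b = 2.09 N·s/m

u + w = -1.807342;  u + w = √(2b)·v, so √(2b) = -1.807342/(-0.884) = 2.044505.
b = (√(2b))²/2 = 4.179999/2 = 2.089999.
(Check via u − w = 2F/√(2b): u − w = -19.428666, 2F/√(2b) = -19.428668.)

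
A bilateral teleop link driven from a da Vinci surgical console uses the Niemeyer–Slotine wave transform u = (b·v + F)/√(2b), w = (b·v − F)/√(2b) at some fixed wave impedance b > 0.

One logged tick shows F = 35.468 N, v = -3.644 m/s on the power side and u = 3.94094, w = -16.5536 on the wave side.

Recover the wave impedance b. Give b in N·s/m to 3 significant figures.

u + w = -12.61266;  u + w = √(2b)·v, so √(2b) = -12.61266/(-3.644) = 3.46121.
b = (√(2b))²/2 = 11.98000/2 = 5.99000.
(Check via u − w = 2F/√(2b): u − w = 20.49454, 2F/√(2b) = 20.49455.)

b = 5.99 N·s/m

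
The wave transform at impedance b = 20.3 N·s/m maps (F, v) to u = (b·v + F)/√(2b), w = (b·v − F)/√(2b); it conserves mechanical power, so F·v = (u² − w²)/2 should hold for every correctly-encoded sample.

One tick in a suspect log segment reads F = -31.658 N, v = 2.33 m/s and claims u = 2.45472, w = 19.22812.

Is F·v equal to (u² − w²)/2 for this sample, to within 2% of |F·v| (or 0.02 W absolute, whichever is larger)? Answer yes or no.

no

F·v = (-31.658)×2.33 = -73.76314 W.
(u² − w²)/2 = (6.02565 − 369.72060)/2 = -181.84747 W.
|Δ| = 108.08433;  2% of max(1, |F·v|) = 1.47526.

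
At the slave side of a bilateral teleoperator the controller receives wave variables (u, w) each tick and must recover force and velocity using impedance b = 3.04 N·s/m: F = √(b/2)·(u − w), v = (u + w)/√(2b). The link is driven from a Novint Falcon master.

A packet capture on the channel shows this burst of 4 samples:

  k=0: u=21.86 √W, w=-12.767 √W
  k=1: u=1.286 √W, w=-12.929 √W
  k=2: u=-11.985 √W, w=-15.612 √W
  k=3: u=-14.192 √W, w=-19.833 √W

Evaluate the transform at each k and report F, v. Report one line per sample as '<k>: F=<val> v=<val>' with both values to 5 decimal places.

0: F=42.69103 v=3.68770
1: F=17.52543 v=-4.72186
2: F=4.47167 v=-11.19206
3: F=6.95469 v=-13.79896

k=0: u−w=34.62700, u+w=9.09300; √(b/2)=1.23288, √(2b)=2.46577; F=1.23288×34.627=42.69103, v=9.09300/2.46577=3.68770
k=1: u−w=14.21500, u+w=-11.64300; √(b/2)=1.23288, √(2b)=2.46577; F=1.23288×14.215=17.52543, v=-11.64300/2.46577=-4.72186
k=2: u−w=3.62700, u+w=-27.59700; √(b/2)=1.23288, √(2b)=2.46577; F=1.23288×3.627=4.47167, v=-27.59700/2.46577=-11.19206
k=3: u−w=5.64100, u+w=-34.02500; √(b/2)=1.23288, √(2b)=2.46577; F=1.23288×5.641=6.95469, v=-34.02500/2.46577=-13.79896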